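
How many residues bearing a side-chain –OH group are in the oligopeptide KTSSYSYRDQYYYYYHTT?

13

Serine (S), threonine (T), and tyrosine (Y) each carry a hydroxyl group on the side chain.
Matching residues: T2, S3, S4, Y5, S6, Y7, Y11, Y12, Y13, Y14, Y15, T17, T18.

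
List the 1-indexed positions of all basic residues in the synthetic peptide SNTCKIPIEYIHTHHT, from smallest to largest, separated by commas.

5, 12, 14, 15

K, R, and H are the three residues with basic side chains (ε-amine, guanidinium, and imidazole respectively).
Matching residues: K5, H12, H14, H15.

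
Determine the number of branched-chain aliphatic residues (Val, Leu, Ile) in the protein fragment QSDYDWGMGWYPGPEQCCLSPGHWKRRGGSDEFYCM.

Matching residues: L19.

1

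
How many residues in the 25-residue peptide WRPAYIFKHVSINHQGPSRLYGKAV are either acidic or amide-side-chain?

Acidic: D, E. Amide-side-chain: N, Q.
Acidic residues here: none (0).
Amide-side-chain residues here: N13, Q15 (2).
The two groups share no amino acid, so total = 0 + 2 = 2.

2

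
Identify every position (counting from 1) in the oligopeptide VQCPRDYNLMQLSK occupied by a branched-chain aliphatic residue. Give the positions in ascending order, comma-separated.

The BCAAs are Val, Leu, and Ile — aliphatic side chains with a branch point.
Matching residues: V1, L9, L12.

1, 9, 12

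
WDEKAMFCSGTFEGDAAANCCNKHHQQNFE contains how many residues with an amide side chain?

Only N (asparagine) and Q (glutamine) carry a side-chain carboxamide.
Matching residues: N19, N22, Q26, Q27, N28.

5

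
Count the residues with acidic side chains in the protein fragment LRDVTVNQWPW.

1

Aspartate (D) and glutamate (E) have carboxylic-acid side chains and are the acidic amino acids.
Matching residues: D3.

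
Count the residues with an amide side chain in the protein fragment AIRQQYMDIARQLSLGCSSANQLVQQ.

7

Asparagine (N) and glutamine (Q) have uncharged amide side chains.
Matching residues: Q4, Q5, Q12, N21, Q22, Q25, Q26.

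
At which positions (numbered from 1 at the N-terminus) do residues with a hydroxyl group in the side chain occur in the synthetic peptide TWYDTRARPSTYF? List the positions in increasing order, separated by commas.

The –OH-bearing residues are Ser, Thr (aliphatic alcohols), and Tyr (phenol).
Matching residues: T1, Y3, T5, S10, T11, Y12.

1, 3, 5, 10, 11, 12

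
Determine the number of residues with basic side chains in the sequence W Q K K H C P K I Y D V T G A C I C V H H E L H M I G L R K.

9

Lysine (K), arginine (R), and histidine (H) have basic, nitrogen-containing side chains.
Matching residues: K3, K4, H5, K8, H20, H21, H24, R29, K30.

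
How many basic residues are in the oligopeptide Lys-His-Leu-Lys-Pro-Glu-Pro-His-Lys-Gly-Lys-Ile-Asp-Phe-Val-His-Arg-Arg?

9

The basic amino acids are Lys (K), Arg (R), and His (H).
Matching residues: Lys1, His2, Lys4, His8, Lys9, Lys11, His16, Arg17, Arg18.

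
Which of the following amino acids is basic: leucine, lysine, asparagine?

lysine

Lysine (K), arginine (R), and histidine (H) have basic, nitrogen-containing side chains.
Of the listed options, only lysine belongs to this group.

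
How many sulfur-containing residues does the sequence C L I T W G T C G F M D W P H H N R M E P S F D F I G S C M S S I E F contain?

The sulfur-bearing residues are cysteine (–SH) and methionine (–S–CH₃).
Matching residues: C1, C8, M11, M19, C29, M30.

6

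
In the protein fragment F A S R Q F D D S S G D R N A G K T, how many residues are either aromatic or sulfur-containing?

Aromatic: F, W, Y. Sulfur-containing: C, M.
Aromatic residues here: F1, F6 (2).
Sulfur-containing residues here: none (0).
The two groups share no amino acid, so total = 2 + 0 = 2.

2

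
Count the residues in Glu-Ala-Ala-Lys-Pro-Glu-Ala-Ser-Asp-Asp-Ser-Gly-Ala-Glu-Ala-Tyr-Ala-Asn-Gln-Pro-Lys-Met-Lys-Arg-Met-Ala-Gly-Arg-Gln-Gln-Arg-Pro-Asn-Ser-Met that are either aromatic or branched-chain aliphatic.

Aromatic: F, W, Y. Branched-chain aliphatic: I, L, V.
Aromatic residues here: Tyr16 (1).
Branched-chain aliphatic residues here: none (0).
The two groups share no amino acid, so total = 1 + 0 = 1.

1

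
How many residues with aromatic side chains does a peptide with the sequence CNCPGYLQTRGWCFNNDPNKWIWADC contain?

The aromatic amino acids are Phe (F, benzyl), Trp (W, indole), and Tyr (Y, phenol).
Matching residues: Y6, W12, F14, W21, W23.

5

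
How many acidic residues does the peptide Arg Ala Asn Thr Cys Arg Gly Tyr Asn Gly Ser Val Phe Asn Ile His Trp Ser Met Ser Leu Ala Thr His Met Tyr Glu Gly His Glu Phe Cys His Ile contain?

2

The acidic residues are Asp (D) and Glu (E), whose side chains end in a carboxylate group.
Matching residues: Glu27, Glu30.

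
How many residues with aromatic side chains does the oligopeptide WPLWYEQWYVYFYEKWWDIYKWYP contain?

13

F, W, and Y each carry an aromatic ring on the side chain.
Matching residues: W1, W4, Y5, W8, Y9, Y11, F12, Y13, W16, W17, Y20, W22, Y23.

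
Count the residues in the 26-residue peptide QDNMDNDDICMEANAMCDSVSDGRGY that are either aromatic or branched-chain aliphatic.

3

Aromatic: F, W, Y. Branched-chain aliphatic: I, L, V.
Aromatic residues here: Y26 (1).
Branched-chain aliphatic residues here: I9, V20 (2).
The two groups share no amino acid, so total = 1 + 2 = 3.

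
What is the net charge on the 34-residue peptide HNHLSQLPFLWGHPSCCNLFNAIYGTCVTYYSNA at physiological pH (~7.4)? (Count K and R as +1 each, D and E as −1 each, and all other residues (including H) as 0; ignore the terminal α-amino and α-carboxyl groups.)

Positive (K, R): none → +0.
Negative (D, E): none → −0.
Net charge = (+0) + (−0) = 0.

0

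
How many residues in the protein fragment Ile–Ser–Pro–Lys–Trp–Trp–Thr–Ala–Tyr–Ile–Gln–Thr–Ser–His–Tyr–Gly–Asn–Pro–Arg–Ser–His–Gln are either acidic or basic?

4

Acidic: D, E. Basic: H, K, R.
Acidic residues here: none (0).
Basic residues here: Lys4, His14, Arg19, His21 (4).
The two groups share no amino acid, so total = 0 + 4 = 4.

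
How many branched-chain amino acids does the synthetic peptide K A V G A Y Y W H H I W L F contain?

V, L, and I make up the branched-chain aliphatic group.
Matching residues: V3, I11, L13.

3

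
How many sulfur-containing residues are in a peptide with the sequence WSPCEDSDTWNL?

1

The sulfur-bearing residues are cysteine (–SH) and methionine (–S–CH₃).
Matching residues: C4.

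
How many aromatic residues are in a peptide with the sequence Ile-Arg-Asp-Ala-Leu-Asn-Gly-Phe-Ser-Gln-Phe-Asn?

The aromatic amino acids are Phe (F, benzyl), Trp (W, indole), and Tyr (Y, phenol).
Matching residues: Phe8, Phe11.

2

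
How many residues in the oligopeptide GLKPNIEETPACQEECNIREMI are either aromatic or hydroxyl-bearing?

Aromatic: F, W, Y. Hydroxyl-bearing: S, T, Y.
Aromatic residues here: none (0).
Hydroxyl-bearing residues here: T9 (1).
(Y belongs to both groups, but none appear in this sequence.) Total = 0 + 1 = 1.

1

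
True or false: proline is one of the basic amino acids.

False

The basic amino acids are Lys (K), Arg (R), and His (H).
Proline is not in this group.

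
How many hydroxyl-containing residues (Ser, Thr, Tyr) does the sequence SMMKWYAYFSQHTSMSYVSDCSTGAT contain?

12

Matching residues: S1, Y6, Y8, S10, T13, S14, S16, Y17, S19, S22, T23, T26.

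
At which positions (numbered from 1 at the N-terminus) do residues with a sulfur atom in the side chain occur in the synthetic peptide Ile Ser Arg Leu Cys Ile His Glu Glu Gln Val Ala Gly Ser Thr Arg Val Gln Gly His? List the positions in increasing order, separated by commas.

5

Cysteine (C, thiol) and methionine (M, thioether) are the two sulfur-containing amino acids.
Matching residues: Cys5.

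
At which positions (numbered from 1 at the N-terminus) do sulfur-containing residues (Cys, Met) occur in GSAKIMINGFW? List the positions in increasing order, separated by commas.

Matching residues: M6.

6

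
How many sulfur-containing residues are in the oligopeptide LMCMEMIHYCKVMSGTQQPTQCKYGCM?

9

Cysteine (C, thiol) and methionine (M, thioether) are the two sulfur-containing amino acids.
Matching residues: M2, C3, M4, M6, C10, M13, C22, C26, M27.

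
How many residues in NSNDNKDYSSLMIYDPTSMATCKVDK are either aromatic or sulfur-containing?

5

Aromatic: F, W, Y. Sulfur-containing: C, M.
Aromatic residues here: Y8, Y14 (2).
Sulfur-containing residues here: M12, M19, C22 (3).
The two groups share no amino acid, so total = 2 + 3 = 5.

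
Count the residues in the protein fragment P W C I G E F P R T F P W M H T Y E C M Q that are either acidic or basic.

4

Acidic: D, E. Basic: H, K, R.
Acidic residues here: E6, E18 (2).
Basic residues here: R9, H15 (2).
The two groups share no amino acid, so total = 2 + 2 = 4.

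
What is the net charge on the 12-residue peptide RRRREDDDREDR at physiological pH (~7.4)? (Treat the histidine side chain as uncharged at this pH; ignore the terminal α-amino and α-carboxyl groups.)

At pH ~7.4 the Lys and Arg side chains are protonated (+1), the Asp and Glu side chains are deprotonated (−1), and with His taken as neutral all other side chains carry no charge.
Positive (K, R): R1, R2, R3, R4, R9, R12 → +6.
Negative (D, E): E5, D6, D7, D8, E10, D11 → −6.
Net charge = (+6) + (−6) = 0.

0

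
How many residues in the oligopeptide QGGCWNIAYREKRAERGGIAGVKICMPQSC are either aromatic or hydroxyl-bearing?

Aromatic: F, W, Y. Hydroxyl-bearing: S, T, Y.
Aromatic residues here: W5, Y9 (2).
Hydroxyl-bearing residues here: Y9, S29 (2).
Y is in both groups, so the 1 Y residue must not be double-counted.
Total = 2 + 2 − 1 = 3.

3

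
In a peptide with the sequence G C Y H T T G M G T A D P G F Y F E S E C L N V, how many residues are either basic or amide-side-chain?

Basic: H, K, R. Amide-side-chain: N, Q.
Basic residues here: H4 (1).
Amide-side-chain residues here: N23 (1).
The two groups share no amino acid, so total = 1 + 1 = 2.

2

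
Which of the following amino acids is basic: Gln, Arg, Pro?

K, R, and H are the three residues with basic side chains (ε-amine, guanidinium, and imidazole respectively).
Of the listed options, only Arg belongs to this group.

Arg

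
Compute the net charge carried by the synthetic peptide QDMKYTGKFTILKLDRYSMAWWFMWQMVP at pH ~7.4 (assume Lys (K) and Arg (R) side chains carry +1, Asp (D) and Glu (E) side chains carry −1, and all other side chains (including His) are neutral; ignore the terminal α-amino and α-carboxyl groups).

+2

Positive (K, R): K4, K8, K13, R16 → +4.
Negative (D, E): D2, D15 → −2.
Net charge = (+4) + (−2) = +2.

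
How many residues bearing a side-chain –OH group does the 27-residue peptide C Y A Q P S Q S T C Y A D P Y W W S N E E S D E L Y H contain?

9

Serine (S), threonine (T), and tyrosine (Y) each carry a hydroxyl group on the side chain.
Matching residues: Y2, S6, S8, T9, Y11, Y15, S18, S22, Y26.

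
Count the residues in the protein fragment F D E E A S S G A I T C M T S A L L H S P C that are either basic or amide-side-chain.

Basic: H, K, R. Amide-side-chain: N, Q.
Basic residues here: H19 (1).
Amide-side-chain residues here: none (0).
The two groups share no amino acid, so total = 1 + 0 = 1.

1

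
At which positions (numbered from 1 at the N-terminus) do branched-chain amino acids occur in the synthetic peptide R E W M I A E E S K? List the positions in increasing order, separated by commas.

V, L, and I make up the branched-chain aliphatic group.
Matching residues: I5.

5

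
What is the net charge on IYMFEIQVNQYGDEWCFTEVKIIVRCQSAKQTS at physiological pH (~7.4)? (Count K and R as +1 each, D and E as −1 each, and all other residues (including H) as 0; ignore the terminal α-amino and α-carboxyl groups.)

-1

Positive (K, R): K21, R25, K30 → +3.
Negative (D, E): E5, D13, E14, E19 → −4.
Net charge = (+3) + (−4) = −1.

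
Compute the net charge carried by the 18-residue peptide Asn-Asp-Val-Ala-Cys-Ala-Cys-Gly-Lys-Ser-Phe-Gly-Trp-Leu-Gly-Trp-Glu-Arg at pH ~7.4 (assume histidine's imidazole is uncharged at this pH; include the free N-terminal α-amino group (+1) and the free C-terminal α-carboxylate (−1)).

At pH ~7.4 the Lys and Arg side chains are protonated (+1), the Asp and Glu side chains are deprotonated (−1), and with His taken as neutral all other side chains carry no charge.
Positive (K, R): Lys9, Arg18 → +2.
Negative (D, E): Asp2, Glu17 → −2.
The N-terminus (+1) and C-terminus (−1) cancel.
Net charge = (+2) + (−2) = 0.

0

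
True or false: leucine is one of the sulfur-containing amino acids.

False

Only Cys (C) and Met (M) have a sulfur atom in the side chain.
Leucine is not in this group.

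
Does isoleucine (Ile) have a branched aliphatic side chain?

Valine (V), leucine (L), and isoleucine (I) are the branched-chain amino acids.
Isoleucine is in this group.

Yes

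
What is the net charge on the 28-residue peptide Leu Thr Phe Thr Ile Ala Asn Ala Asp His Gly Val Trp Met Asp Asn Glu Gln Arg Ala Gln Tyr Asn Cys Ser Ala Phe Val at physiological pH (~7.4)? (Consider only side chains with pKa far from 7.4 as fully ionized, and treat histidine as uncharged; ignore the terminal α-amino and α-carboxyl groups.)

The side chains ionized at physiological pH are Lys/Arg (+1) and Asp/Glu (−1); with His treated as neutral, nothing else contributes.
Positive (K, R): Arg19 → +1.
Negative (D, E): Asp9, Asp15, Glu17 → −3.
Net charge = (+1) + (−3) = −2.

-2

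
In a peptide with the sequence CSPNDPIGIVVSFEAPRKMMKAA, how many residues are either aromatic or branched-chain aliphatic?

Aromatic: F, W, Y. Branched-chain aliphatic: I, L, V.
Aromatic residues here: F13 (1).
Branched-chain aliphatic residues here: I7, I9, V10, V11 (4).
The two groups share no amino acid, so total = 1 + 4 = 5.

5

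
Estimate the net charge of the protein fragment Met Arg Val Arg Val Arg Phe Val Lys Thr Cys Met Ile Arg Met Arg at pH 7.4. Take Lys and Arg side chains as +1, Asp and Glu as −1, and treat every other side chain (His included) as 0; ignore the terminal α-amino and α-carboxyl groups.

+6

Positive (K, R): Arg2, Arg4, Arg6, Lys9, Arg14, Arg16 → +6.
Negative (D, E): none → −0.
Net charge = (+6) + (−0) = +6.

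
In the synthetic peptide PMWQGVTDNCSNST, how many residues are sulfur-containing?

Only Cys (C) and Met (M) have a sulfur atom in the side chain.
Matching residues: M2, C10.

2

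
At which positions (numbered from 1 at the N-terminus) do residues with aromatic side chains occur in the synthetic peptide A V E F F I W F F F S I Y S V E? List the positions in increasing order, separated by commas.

4, 5, 7, 8, 9, 10, 13

Phenylalanine (F), tryptophan (W), and tyrosine (Y) have aromatic ring side chains.
Matching residues: F4, F5, W7, F8, F9, F10, Y13.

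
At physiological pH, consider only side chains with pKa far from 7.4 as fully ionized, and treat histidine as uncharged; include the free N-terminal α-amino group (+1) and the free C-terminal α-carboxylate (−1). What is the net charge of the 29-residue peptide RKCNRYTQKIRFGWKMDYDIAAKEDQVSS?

The side chains ionized at physiological pH are Lys/Arg (+1) and Asp/Glu (−1); with His treated as neutral, nothing else contributes.
Positive (K, R): R1, K2, R5, K9, R11, K15, K23 → +7.
Negative (D, E): D17, D19, E24, D25 → −4.
The N-terminus (+1) and C-terminus (−1) cancel.
Net charge = (+7) + (−4) = +3.

+3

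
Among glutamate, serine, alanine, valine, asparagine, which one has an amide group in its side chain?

asparagine

Asparagine (N) and glutamine (Q) have uncharged amide side chains.
Of the listed options, only asparagine belongs to this group.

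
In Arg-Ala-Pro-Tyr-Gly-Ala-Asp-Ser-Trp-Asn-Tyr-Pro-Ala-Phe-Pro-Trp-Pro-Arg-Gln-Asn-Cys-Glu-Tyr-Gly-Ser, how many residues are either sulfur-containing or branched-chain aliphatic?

Sulfur-containing: C, M. Branched-chain aliphatic: I, L, V.
Sulfur-containing residues here: Cys21 (1).
Branched-chain aliphatic residues here: none (0).
The two groups share no amino acid, so total = 1 + 0 = 1.

1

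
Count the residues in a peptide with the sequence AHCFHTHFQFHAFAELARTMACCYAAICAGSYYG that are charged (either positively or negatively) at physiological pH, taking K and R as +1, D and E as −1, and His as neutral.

2

Charged side chains at pH ~7.4: K, R (positive); D, E (negative).
Matching residues: E15, R18.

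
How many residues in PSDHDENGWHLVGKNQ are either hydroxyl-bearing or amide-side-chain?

Hydroxyl-bearing: S, T, Y. Amide-side-chain: N, Q.
Hydroxyl-bearing residues here: S2 (1).
Amide-side-chain residues here: N7, N15, Q16 (3).
The two groups share no amino acid, so total = 1 + 3 = 4.

4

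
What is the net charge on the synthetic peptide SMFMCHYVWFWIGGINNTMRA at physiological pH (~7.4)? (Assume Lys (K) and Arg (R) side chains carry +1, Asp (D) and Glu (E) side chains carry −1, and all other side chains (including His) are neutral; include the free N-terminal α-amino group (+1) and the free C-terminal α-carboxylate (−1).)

Positive (K, R): R20 → +1.
Negative (D, E): none → −0.
The N-terminus (+1) and C-terminus (−1) cancel.
Net charge = (+1) + (−0) = +1.

+1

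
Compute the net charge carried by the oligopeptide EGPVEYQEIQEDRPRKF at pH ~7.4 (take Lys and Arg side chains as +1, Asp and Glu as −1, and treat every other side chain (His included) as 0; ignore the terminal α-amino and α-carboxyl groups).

Positive (K, R): R13, R15, K16 → +3.
Negative (D, E): E1, E5, E8, E11, D12 → −5.
Net charge = (+3) + (−5) = −2.

-2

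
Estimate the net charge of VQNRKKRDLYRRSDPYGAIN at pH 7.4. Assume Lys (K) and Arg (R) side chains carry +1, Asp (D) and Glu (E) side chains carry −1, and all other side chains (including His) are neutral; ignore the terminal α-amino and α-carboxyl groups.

+4

Positive (K, R): R4, K5, K6, R7, R11, R12 → +6.
Negative (D, E): D8, D14 → −2.
Net charge = (+6) + (−2) = +4.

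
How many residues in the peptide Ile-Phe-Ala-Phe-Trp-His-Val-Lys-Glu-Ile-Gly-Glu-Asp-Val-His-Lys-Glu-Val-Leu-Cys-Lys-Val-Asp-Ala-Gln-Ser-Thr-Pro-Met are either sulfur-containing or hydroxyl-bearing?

4

Sulfur-containing: C, M. Hydroxyl-bearing: S, T, Y.
Sulfur-containing residues here: Cys20, Met29 (2).
Hydroxyl-bearing residues here: Ser26, Thr27 (2).
The two groups share no amino acid, so total = 2 + 2 = 4.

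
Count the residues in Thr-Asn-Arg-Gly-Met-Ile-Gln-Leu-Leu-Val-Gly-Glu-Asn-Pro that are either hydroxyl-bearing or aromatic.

1

Hydroxyl-bearing: S, T, Y. Aromatic: F, W, Y.
Hydroxyl-bearing residues here: Thr1 (1).
Aromatic residues here: none (0).
(Y belongs to both groups, but none appear in this sequence.) Total = 1 + 0 = 1.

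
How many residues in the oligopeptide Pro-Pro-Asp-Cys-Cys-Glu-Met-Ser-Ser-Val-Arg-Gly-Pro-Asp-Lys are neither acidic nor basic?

10

Acidic: D, E. Basic: K, R, H. All other residues are neither.
Matching residues: Pro1, Pro2, Cys4, Cys5, Met7, Ser8, Ser9, Val10, Gly12, Pro13.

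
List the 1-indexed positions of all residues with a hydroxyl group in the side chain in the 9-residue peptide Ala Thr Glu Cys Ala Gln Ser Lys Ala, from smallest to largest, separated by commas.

Serine (S), threonine (T), and tyrosine (Y) each carry a hydroxyl group on the side chain.
Matching residues: Thr2, Ser7.

2, 7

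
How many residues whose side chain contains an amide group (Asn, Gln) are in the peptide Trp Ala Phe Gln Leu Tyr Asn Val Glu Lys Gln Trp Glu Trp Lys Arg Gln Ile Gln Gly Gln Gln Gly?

7

Matching residues: Gln4, Asn7, Gln11, Gln17, Gln19, Gln21, Gln22.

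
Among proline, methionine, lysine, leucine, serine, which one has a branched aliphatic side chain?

leucine

The BCAAs are Val, Leu, and Ile — aliphatic side chains with a branch point.
Of the listed options, only leucine belongs to this group.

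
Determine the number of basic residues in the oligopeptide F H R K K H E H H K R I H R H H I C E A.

13

Lysine (K), arginine (R), and histidine (H) have basic, nitrogen-containing side chains.
Matching residues: H2, R3, K4, K5, H6, H8, H9, K10, R11, H13, R14, H15, H16.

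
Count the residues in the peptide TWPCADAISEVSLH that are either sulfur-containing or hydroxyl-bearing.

4

Sulfur-containing: C, M. Hydroxyl-bearing: S, T, Y.
Sulfur-containing residues here: C4 (1).
Hydroxyl-bearing residues here: T1, S9, S12 (3).
The two groups share no amino acid, so total = 1 + 3 = 4.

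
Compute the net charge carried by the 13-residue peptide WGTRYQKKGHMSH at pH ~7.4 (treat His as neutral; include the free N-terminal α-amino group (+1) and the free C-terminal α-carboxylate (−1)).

Near pH 7.4, K and R contribute +1 each, D and E contribute −1 each, and every other side chain (His included, as stated) is uncharged.
Positive (K, R): R4, K7, K8 → +3.
Negative (D, E): none → −0.
The N-terminus (+1) and C-terminus (−1) cancel.
Net charge = (+3) + (−0) = +3.

+3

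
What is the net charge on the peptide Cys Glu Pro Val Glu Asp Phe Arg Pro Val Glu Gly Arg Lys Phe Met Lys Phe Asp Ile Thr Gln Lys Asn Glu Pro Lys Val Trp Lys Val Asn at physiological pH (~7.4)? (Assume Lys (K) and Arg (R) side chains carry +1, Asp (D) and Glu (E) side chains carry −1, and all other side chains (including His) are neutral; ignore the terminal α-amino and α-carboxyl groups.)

Positive (K, R): Arg8, Arg13, Lys14, Lys17, Lys23, Lys27, Lys30 → +7.
Negative (D, E): Glu2, Glu5, Asp6, Glu11, Asp19, Glu25 → −6.
Net charge = (+7) + (−6) = +1.

+1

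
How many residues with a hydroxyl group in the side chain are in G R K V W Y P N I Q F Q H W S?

The –OH-bearing residues are Ser, Thr (aliphatic alcohols), and Tyr (phenol).
Matching residues: Y6, S15.

2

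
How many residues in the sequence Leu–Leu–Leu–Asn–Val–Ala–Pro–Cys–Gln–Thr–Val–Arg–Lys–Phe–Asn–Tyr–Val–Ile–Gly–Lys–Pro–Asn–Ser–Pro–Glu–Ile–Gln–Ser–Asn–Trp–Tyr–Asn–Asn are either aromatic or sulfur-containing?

5

Aromatic: F, W, Y. Sulfur-containing: C, M.
Aromatic residues here: Phe14, Tyr16, Trp30, Tyr31 (4).
Sulfur-containing residues here: Cys8 (1).
The two groups share no amino acid, so total = 4 + 1 = 5.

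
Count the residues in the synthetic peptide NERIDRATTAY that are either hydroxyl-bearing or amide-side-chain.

4

Hydroxyl-bearing: S, T, Y. Amide-side-chain: N, Q.
Hydroxyl-bearing residues here: T8, T9, Y11 (3).
Amide-side-chain residues here: N1 (1).
The two groups share no amino acid, so total = 3 + 1 = 4.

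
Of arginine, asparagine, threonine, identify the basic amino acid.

The basic amino acids are Lys (K), Arg (R), and His (H).
Of the listed options, only arginine belongs to this group.

arginine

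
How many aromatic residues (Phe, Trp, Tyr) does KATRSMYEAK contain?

Matching residues: Y7.

1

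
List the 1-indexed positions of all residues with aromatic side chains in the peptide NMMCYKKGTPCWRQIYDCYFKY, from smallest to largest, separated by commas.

Phenylalanine (F), tryptophan (W), and tyrosine (Y) have aromatic ring side chains.
Matching residues: Y5, W12, Y16, Y19, F20, Y22.

5, 12, 16, 19, 20, 22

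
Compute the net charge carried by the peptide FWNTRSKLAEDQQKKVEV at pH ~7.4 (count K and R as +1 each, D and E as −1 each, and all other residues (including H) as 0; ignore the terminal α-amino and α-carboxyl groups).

Positive (K, R): R5, K7, K14, K15 → +4.
Negative (D, E): E10, D11, E17 → −3.
Net charge = (+4) + (−3) = +1.

+1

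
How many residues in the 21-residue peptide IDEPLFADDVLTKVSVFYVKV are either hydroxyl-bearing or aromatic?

5

Hydroxyl-bearing: S, T, Y. Aromatic: F, W, Y.
Hydroxyl-bearing residues here: T12, S15, Y18 (3).
Aromatic residues here: F6, F17, Y18 (3).
Y is in both groups, so the 1 Y residue must not be double-counted.
Total = 3 + 3 − 1 = 5.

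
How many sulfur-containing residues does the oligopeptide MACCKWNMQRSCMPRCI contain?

7

Cysteine (C, thiol) and methionine (M, thioether) are the two sulfur-containing amino acids.
Matching residues: M1, C3, C4, M8, C12, M13, C16.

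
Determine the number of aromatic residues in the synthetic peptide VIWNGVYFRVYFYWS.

F, W, and Y each carry an aromatic ring on the side chain.
Matching residues: W3, Y7, F8, Y11, F12, Y13, W14.

7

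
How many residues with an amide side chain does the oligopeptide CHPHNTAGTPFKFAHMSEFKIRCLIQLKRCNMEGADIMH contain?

3

The amide-side-chain residues are Asn (N) and Gln (Q).
Matching residues: N5, Q26, N31.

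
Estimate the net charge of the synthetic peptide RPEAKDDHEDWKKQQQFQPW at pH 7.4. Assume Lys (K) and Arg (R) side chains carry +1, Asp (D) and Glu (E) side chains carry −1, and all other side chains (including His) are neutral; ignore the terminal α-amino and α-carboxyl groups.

-1

Positive (K, R): R1, K5, K12, K13 → +4.
Negative (D, E): E3, D6, D7, E9, D10 → −5.
Net charge = (+4) + (−5) = −1.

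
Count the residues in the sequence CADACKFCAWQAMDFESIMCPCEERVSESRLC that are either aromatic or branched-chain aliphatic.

Aromatic: F, W, Y. Branched-chain aliphatic: I, L, V.
Aromatic residues here: F7, W10, F15 (3).
Branched-chain aliphatic residues here: I18, V26, L31 (3).
The two groups share no amino acid, so total = 3 + 3 = 6.

6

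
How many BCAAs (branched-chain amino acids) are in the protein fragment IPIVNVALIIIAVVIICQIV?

14

V, L, and I make up the branched-chain aliphatic group.
Matching residues: I1, I3, V4, V6, L8, I9, I10, I11, V13, V14, I15, I16, I19, V20.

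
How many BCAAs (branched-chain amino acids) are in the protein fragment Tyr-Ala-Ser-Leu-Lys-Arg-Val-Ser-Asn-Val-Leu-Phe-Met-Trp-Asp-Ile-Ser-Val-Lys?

6

The BCAAs are Val, Leu, and Ile — aliphatic side chains with a branch point.
Matching residues: Leu4, Val7, Val10, Leu11, Ile16, Val18.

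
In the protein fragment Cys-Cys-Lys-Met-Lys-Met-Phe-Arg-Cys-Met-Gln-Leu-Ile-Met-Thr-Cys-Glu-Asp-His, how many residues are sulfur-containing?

Cysteine (C, thiol) and methionine (M, thioether) are the two sulfur-containing amino acids.
Matching residues: Cys1, Cys2, Met4, Met6, Cys9, Met10, Met14, Cys16.

8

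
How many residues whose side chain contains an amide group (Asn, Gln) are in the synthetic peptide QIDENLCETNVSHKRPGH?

Matching residues: Q1, N5, N10.

3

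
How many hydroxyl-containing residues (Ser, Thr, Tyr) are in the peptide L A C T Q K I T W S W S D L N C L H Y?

Matching residues: T4, T8, S10, S12, Y19.

5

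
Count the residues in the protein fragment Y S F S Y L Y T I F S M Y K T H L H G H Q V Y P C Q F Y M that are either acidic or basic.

Acidic: D, E. Basic: H, K, R.
Acidic residues here: none (0).
Basic residues here: K14, H16, H18, H20 (4).
The two groups share no amino acid, so total = 0 + 4 = 4.

4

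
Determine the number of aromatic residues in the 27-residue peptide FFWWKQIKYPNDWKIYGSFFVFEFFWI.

The aromatic amino acids are Phe (F, benzyl), Trp (W, indole), and Tyr (Y, phenol).
Matching residues: F1, F2, W3, W4, Y9, W13, Y16, F19, F20, F22, F24, F25, W26.

13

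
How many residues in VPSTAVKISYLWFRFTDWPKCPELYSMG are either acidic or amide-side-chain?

2

Acidic: D, E. Amide-side-chain: N, Q.
Acidic residues here: D17, E23 (2).
Amide-side-chain residues here: none (0).
The two groups share no amino acid, so total = 2 + 0 = 2.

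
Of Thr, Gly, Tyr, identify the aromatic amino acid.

Tyr

F, W, and Y each carry an aromatic ring on the side chain.
Of the listed options, only Tyr belongs to this group.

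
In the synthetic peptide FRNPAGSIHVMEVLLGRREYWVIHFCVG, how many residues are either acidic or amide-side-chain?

Acidic: D, E. Amide-side-chain: N, Q.
Acidic residues here: E12, E19 (2).
Amide-side-chain residues here: N3 (1).
The two groups share no amino acid, so total = 2 + 1 = 3.

3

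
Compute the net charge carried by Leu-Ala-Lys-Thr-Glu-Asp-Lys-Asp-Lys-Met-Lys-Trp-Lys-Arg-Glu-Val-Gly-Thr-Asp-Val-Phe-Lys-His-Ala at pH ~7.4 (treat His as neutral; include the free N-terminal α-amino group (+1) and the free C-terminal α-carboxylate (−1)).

Near pH 7.4, K and R contribute +1 each, D and E contribute −1 each, and every other side chain (His included, as stated) is uncharged.
Positive (K, R): Lys3, Lys7, Lys9, Lys11, Lys13, Arg14, Lys22 → +7.
Negative (D, E): Glu5, Asp6, Asp8, Glu15, Asp19 → −5.
The N-terminus (+1) and C-terminus (−1) cancel.
Net charge = (+7) + (−5) = +2.

+2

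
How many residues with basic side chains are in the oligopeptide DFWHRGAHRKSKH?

The basic amino acids are Lys (K), Arg (R), and His (H).
Matching residues: H4, R5, H8, R9, K10, K12, H13.

7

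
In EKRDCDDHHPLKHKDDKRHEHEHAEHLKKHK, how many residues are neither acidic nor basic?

Acidic: D, E. Basic: K, R, H. All other residues are neither.
Matching residues: C5, P10, L11, A24, L27.

5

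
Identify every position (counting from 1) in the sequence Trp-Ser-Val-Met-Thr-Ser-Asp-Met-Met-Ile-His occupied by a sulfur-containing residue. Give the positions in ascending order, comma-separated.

4, 8, 9

Cysteine (C, thiol) and methionine (M, thioether) are the two sulfur-containing amino acids.
Matching residues: Met4, Met8, Met9.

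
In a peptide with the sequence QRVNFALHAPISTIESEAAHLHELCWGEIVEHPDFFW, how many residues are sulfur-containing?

1

Only Cys (C) and Met (M) have a sulfur atom in the side chain.
Matching residues: C25.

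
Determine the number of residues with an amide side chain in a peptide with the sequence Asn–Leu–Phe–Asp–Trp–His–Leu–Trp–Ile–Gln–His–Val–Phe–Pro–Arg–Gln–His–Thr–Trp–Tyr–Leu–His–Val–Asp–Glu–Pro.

The amide-side-chain residues are Asn (N) and Gln (Q).
Matching residues: Asn1, Gln10, Gln16.

3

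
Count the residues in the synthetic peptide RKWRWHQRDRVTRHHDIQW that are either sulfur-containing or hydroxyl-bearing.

Sulfur-containing: C, M. Hydroxyl-bearing: S, T, Y.
Sulfur-containing residues here: none (0).
Hydroxyl-bearing residues here: T12 (1).
The two groups share no amino acid, so total = 0 + 1 = 1.

1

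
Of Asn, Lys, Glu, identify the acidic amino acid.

Glu

Aspartate (D) and glutamate (E) have carboxylic-acid side chains and are the acidic amino acids.
Of the listed options, only Glu belongs to this group.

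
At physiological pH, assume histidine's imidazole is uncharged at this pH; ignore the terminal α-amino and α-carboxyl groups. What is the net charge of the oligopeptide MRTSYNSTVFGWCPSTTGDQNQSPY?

0

Near pH 7.4, K and R contribute +1 each, D and E contribute −1 each, and every other side chain (His included, as stated) is uncharged.
Positive (K, R): R2 → +1.
Negative (D, E): D19 → −1.
Net charge = (+1) + (−1) = 0.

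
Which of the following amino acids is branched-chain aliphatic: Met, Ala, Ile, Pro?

V, L, and I make up the branched-chain aliphatic group.
Of the listed options, only Ile belongs to this group.

Ile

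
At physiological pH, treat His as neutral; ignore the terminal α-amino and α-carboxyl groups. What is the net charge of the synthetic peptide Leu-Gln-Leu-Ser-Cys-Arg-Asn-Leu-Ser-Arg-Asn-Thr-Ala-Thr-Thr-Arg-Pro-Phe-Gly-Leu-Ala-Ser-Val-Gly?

+3

Near pH 7.4, K and R contribute +1 each, D and E contribute −1 each, and every other side chain (His included, as stated) is uncharged.
Positive (K, R): Arg6, Arg10, Arg16 → +3.
Negative (D, E): none → −0.
Net charge = (+3) + (−0) = +3.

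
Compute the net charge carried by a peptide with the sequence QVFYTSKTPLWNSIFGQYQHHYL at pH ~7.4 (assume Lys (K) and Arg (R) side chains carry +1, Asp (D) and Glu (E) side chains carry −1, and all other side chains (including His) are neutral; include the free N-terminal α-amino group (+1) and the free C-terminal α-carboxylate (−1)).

+1

Positive (K, R): K7 → +1.
Negative (D, E): none → −0.
The N-terminus (+1) and C-terminus (−1) cancel.
Net charge = (+1) + (−0) = +1.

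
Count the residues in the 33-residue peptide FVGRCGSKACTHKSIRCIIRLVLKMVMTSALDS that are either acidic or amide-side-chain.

1

Acidic: D, E. Amide-side-chain: N, Q.
Acidic residues here: D32 (1).
Amide-side-chain residues here: none (0).
The two groups share no amino acid, so total = 1 + 0 = 1.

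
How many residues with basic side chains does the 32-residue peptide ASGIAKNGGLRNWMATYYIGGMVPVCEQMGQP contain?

The basic amino acids are Lys (K), Arg (R), and His (H).
Matching residues: K6, R11.

2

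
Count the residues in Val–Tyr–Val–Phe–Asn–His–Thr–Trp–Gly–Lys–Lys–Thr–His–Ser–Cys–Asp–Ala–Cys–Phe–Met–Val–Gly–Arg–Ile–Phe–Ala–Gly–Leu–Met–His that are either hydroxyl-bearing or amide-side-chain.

Hydroxyl-bearing: S, T, Y. Amide-side-chain: N, Q.
Hydroxyl-bearing residues here: Tyr2, Thr7, Thr12, Ser14 (4).
Amide-side-chain residues here: Asn5 (1).
The two groups share no amino acid, so total = 4 + 1 = 5.

5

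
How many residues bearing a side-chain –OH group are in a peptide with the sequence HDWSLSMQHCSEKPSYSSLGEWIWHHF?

7

Serine (S), threonine (T), and tyrosine (Y) each carry a hydroxyl group on the side chain.
Matching residues: S4, S6, S11, S15, Y16, S17, S18.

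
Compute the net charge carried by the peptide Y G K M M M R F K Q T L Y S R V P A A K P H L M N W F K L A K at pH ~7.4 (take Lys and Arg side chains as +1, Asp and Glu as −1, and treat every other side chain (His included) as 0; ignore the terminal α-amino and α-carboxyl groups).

Positive (K, R): K3, R7, K9, R15, K20, K28, K31 → +7.
Negative (D, E): none → −0.
Net charge = (+7) + (−0) = +7.

+7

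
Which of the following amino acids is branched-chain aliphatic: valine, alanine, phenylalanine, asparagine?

valine

The BCAAs are Val, Leu, and Ile — aliphatic side chains with a branch point.
Of the listed options, only valine belongs to this group.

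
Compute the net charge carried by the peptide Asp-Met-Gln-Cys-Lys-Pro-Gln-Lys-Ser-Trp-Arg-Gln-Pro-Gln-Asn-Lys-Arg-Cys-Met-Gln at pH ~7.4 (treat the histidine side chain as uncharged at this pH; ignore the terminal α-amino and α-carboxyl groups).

+4

The side chains ionized at physiological pH are Lys/Arg (+1) and Asp/Glu (−1); with His treated as neutral, nothing else contributes.
Positive (K, R): Lys5, Lys8, Arg11, Lys16, Arg17 → +5.
Negative (D, E): Asp1 → −1.
Net charge = (+5) + (−1) = +4.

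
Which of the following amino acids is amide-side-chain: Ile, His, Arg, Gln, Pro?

The amide-side-chain residues are Asn (N) and Gln (Q).
Of the listed options, only Gln belongs to this group.

Gln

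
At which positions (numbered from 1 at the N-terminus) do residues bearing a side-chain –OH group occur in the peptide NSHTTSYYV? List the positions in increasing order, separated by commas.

The –OH-bearing residues are Ser, Thr (aliphatic alcohols), and Tyr (phenol).
Matching residues: S2, T4, T5, S6, Y7, Y8.

2, 4, 5, 6, 7, 8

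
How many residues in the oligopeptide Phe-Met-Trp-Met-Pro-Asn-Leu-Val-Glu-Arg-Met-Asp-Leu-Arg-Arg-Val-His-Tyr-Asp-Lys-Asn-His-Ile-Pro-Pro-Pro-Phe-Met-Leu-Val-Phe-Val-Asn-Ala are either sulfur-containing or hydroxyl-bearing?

Sulfur-containing: C, M. Hydroxyl-bearing: S, T, Y.
Sulfur-containing residues here: Met2, Met4, Met11, Met28 (4).
Hydroxyl-bearing residues here: Tyr18 (1).
The two groups share no amino acid, so total = 4 + 1 = 5.

5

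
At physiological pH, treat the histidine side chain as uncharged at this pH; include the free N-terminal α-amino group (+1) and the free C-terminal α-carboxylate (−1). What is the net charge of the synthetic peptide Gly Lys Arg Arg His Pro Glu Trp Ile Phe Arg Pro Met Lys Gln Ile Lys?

+5

Near pH 7.4, K and R contribute +1 each, D and E contribute −1 each, and every other side chain (His included, as stated) is uncharged.
Positive (K, R): Lys2, Arg3, Arg4, Arg11, Lys14, Lys17 → +6.
Negative (D, E): Glu7 → −1.
The N-terminus (+1) and C-terminus (−1) cancel.
Net charge = (+6) + (−1) = +5.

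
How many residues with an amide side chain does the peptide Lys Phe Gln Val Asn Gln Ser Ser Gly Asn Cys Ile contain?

4

The amide-side-chain residues are Asn (N) and Gln (Q).
Matching residues: Gln3, Asn5, Gln6, Asn10.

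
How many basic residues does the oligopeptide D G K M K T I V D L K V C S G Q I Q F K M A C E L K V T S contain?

Lysine (K), arginine (R), and histidine (H) have basic, nitrogen-containing side chains.
Matching residues: K3, K5, K11, K20, K26.

5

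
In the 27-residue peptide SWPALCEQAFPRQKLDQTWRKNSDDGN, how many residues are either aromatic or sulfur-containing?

4

Aromatic: F, W, Y. Sulfur-containing: C, M.
Aromatic residues here: W2, F10, W19 (3).
Sulfur-containing residues here: C6 (1).
The two groups share no amino acid, so total = 3 + 1 = 4.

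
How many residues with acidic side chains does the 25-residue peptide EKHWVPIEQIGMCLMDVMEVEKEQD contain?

Only D (aspartate) and E (glutamate) carry a side-chain carboxylic acid.
Matching residues: E1, E8, D16, E19, E21, E23, D25.

7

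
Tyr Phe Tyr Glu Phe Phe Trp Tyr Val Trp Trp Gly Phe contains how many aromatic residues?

10

Phenylalanine (F), tryptophan (W), and tyrosine (Y) have aromatic ring side chains.
Matching residues: Tyr1, Phe2, Tyr3, Phe5, Phe6, Trp7, Tyr8, Trp10, Trp11, Phe13.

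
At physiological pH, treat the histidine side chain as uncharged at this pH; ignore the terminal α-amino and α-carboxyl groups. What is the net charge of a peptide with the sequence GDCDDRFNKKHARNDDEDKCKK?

0

The side chains ionized at physiological pH are Lys/Arg (+1) and Asp/Glu (−1); with His treated as neutral, nothing else contributes.
Positive (K, R): R6, K9, K10, R13, K19, K21, K22 → +7.
Negative (D, E): D2, D4, D5, D15, D16, E17, D18 → −7.
Net charge = (+7) + (−7) = 0.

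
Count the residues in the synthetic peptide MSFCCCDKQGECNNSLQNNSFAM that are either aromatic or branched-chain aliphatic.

3

Aromatic: F, W, Y. Branched-chain aliphatic: I, L, V.
Aromatic residues here: F3, F21 (2).
Branched-chain aliphatic residues here: L16 (1).
The two groups share no amino acid, so total = 2 + 1 = 3.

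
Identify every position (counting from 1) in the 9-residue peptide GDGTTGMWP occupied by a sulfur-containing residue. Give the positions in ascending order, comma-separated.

Only Cys (C) and Met (M) have a sulfur atom in the side chain.
Matching residues: M7.

7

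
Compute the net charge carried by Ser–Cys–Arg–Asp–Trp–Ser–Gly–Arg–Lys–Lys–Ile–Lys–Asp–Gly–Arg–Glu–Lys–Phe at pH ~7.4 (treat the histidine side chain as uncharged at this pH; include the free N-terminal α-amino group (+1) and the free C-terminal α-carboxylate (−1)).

Near pH 7.4, K and R contribute +1 each, D and E contribute −1 each, and every other side chain (His included, as stated) is uncharged.
Positive (K, R): Arg3, Arg8, Lys9, Lys10, Lys12, Arg15, Lys17 → +7.
Negative (D, E): Asp4, Asp13, Glu16 → −3.
The N-terminus (+1) and C-terminus (−1) cancel.
Net charge = (+7) + (−3) = +4.

+4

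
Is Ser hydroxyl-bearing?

S, T, and Y are the three residues with a side-chain hydroxyl.
Serine is in this group.

Yes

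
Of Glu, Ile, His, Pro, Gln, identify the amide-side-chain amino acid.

Gln

Only N (asparagine) and Q (glutamine) carry a side-chain carboxamide.
Of the listed options, only Gln belongs to this group.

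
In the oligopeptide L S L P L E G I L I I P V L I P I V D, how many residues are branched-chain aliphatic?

V, L, and I make up the branched-chain aliphatic group.
Matching residues: L1, L3, L5, I8, L9, I10, I11, V13, L14, I15, I17, V18.

12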